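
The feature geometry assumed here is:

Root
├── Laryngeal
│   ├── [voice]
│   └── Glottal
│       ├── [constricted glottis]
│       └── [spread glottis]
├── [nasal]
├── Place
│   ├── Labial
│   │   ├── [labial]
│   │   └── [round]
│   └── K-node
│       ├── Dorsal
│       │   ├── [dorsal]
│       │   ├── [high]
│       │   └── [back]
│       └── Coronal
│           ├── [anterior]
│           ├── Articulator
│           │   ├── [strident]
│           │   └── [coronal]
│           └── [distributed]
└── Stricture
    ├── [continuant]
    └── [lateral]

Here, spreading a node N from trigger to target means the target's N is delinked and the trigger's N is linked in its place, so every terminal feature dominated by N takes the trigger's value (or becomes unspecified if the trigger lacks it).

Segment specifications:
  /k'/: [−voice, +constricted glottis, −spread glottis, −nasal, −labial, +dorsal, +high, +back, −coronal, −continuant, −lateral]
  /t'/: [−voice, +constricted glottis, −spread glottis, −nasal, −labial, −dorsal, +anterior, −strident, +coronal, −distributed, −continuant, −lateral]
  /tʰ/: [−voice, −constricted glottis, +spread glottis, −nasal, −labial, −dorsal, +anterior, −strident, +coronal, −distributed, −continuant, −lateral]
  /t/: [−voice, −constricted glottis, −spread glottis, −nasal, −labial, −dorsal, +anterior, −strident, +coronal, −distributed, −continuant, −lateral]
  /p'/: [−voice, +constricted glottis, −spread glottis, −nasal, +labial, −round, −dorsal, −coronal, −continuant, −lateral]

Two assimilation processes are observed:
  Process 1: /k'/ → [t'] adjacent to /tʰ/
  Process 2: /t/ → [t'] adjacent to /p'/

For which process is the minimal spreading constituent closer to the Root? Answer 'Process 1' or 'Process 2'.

Process 1

Process 1 alters [coronal], [anterior], [distributed], [strident], [dorsal], [high], [back]; the lowest common ancestor is K-node (depth 2 from Root).
In Process 2, [constricted glottis] changes, so the minimal spreading node is [constricted glottis] at depth 3.
K-node (depth 2) sits above [constricted glottis] (depth 3), making Process 1 the one with the higher spreading node.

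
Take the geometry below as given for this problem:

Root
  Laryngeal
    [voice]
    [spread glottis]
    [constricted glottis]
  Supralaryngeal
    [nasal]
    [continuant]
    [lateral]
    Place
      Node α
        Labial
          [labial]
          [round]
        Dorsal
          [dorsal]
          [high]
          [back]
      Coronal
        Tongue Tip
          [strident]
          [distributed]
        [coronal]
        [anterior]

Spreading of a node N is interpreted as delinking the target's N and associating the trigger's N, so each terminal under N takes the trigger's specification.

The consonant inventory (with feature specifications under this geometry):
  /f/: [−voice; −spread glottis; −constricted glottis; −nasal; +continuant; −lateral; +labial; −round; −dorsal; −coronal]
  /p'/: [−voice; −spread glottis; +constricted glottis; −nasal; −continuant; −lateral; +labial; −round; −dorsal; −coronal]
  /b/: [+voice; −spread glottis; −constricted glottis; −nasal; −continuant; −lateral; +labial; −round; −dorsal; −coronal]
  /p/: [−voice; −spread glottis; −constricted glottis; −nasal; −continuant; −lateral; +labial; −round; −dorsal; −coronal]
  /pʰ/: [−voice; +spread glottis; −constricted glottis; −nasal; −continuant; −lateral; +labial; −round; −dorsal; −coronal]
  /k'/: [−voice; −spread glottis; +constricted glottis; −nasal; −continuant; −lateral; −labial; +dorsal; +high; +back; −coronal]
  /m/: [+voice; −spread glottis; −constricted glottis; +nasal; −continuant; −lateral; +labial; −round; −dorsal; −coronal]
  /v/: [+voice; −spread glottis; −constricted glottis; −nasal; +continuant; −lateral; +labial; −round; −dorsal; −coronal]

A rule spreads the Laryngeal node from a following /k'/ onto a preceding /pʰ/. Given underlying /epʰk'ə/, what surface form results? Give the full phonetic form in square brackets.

[ep'k'ə]

Terminals under Laryngeal in this geometry: [voice], [spread glottis], [constricted glottis].
Spreading Laryngeal from /k'/ onto /pʰ/ replaces those values with /k'/'s: [−voice], [−spread glottis], [+constricted glottis]. Features outside Laryngeal ([nasal], [continuant], [lateral], …) stay as in /pʰ/.
This feature bundle is that of [p'], so /epʰk'ə/ surfaces as [ep'k'ə].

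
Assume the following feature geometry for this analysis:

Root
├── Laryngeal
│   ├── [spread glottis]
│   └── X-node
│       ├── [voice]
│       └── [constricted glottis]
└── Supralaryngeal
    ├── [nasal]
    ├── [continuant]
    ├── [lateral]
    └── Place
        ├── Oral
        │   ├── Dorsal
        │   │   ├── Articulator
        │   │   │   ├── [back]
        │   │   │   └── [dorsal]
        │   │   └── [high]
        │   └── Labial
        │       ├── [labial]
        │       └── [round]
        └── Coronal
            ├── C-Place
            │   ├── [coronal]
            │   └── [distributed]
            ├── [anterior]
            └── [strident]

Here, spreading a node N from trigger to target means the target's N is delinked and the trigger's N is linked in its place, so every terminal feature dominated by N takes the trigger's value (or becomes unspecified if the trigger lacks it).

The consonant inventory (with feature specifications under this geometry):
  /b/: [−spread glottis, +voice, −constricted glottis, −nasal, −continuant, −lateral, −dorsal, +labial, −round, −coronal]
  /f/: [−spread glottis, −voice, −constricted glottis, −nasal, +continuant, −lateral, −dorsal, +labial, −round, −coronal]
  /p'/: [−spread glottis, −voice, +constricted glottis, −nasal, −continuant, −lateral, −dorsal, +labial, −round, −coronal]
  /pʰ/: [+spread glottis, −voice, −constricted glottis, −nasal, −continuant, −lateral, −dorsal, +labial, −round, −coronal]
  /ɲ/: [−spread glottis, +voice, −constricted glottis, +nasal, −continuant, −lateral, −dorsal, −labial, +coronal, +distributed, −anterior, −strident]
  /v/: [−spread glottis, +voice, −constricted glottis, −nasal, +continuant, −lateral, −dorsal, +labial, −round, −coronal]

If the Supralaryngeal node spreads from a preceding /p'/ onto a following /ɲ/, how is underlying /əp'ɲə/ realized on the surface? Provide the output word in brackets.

[əp'bə]

Terminals under Supralaryngeal in this geometry: [nasal], [continuant], [lateral], [back], [dorsal], [high], [labial], [round], [coronal], [distributed], [anterior], [strident].
After delinking /ɲ/'s Supralaryngeal and linking /p'/'s, the affected terminals become [−nasal], [−continuant], [−lateral], [−dorsal], [+labial], [−round], [−coronal]; [spread glottis], [voice], [constricted glottis] (outside Supralaryngeal) are retained from /ɲ/.
Among the inventory, only /b/ has exactly this specification, giving the surface form [əp'bə].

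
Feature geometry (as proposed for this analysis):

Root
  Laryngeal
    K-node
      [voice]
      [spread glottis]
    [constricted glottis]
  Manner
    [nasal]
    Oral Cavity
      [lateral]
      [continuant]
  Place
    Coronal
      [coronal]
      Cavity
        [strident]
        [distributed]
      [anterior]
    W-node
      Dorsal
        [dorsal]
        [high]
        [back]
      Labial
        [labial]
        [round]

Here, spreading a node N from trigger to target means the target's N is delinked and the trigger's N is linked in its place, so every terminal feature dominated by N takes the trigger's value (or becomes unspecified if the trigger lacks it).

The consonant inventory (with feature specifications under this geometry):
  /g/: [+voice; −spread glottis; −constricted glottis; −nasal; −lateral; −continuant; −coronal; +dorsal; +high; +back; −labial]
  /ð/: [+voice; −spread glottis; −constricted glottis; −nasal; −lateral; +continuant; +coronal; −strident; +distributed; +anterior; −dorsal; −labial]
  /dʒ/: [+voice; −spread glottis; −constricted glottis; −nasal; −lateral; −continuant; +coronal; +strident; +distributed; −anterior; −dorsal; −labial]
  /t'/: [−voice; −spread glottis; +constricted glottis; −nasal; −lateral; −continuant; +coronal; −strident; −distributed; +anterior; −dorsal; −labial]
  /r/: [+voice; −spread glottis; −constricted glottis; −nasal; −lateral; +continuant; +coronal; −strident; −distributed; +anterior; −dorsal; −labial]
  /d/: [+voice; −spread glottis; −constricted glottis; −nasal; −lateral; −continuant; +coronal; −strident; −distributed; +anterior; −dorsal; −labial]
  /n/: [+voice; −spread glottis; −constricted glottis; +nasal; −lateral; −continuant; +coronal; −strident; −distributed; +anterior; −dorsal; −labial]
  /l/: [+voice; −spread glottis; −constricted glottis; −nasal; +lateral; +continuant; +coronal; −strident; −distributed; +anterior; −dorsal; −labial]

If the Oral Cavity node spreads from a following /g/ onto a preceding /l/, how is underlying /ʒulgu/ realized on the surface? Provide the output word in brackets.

Oral Cavity immediately or transitively dominates [lateral], [continuant].
Spreading Oral Cavity from /g/ onto /l/ replaces those values with /g/'s: [−lateral], [−continuant]. Features outside Oral Cavity ([voice], [spread glottis], [constricted glottis], …) stay as in /l/.
This feature bundle is that of [d], so /ʒulgu/ surfaces as [ʒudgu].

[ʒudgu]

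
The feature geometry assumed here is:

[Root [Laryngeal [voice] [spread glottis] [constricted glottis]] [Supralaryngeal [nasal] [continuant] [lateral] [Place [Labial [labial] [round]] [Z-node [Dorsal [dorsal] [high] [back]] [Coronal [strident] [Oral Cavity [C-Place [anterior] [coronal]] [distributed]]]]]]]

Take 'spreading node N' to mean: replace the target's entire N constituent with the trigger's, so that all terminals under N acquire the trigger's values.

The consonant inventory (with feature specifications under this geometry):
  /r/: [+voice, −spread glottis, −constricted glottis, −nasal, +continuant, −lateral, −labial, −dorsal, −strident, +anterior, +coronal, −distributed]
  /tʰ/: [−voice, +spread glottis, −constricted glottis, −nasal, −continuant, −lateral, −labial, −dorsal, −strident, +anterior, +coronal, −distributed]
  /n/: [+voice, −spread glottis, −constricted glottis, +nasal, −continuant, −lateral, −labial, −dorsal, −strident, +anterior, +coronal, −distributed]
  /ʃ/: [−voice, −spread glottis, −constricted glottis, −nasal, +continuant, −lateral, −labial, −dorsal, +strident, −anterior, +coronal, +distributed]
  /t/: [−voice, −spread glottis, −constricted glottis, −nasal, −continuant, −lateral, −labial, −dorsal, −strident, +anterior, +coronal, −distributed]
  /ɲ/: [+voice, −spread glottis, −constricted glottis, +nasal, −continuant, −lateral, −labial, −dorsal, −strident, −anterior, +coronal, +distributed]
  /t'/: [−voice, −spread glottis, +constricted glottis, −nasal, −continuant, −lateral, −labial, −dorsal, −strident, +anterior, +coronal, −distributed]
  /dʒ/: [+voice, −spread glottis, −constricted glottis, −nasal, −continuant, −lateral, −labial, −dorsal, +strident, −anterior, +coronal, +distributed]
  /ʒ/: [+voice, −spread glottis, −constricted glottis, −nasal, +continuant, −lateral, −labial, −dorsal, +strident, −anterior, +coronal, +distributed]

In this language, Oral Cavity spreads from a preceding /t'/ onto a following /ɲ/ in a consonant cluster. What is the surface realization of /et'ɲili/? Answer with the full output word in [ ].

Oral Cavity immediately or transitively dominates [anterior], [coronal], [distributed].
The target acquires /t'/'s values for everything under Oral Cavity — [+anterior], [+coronal], [−distributed] — while keeping its own [voice], [spread glottis], [constricted glottis], ….
The resulting bundle matches /n/ in the inventory; substituting it for /ɲ/ gives [et'nili].

[et'nili]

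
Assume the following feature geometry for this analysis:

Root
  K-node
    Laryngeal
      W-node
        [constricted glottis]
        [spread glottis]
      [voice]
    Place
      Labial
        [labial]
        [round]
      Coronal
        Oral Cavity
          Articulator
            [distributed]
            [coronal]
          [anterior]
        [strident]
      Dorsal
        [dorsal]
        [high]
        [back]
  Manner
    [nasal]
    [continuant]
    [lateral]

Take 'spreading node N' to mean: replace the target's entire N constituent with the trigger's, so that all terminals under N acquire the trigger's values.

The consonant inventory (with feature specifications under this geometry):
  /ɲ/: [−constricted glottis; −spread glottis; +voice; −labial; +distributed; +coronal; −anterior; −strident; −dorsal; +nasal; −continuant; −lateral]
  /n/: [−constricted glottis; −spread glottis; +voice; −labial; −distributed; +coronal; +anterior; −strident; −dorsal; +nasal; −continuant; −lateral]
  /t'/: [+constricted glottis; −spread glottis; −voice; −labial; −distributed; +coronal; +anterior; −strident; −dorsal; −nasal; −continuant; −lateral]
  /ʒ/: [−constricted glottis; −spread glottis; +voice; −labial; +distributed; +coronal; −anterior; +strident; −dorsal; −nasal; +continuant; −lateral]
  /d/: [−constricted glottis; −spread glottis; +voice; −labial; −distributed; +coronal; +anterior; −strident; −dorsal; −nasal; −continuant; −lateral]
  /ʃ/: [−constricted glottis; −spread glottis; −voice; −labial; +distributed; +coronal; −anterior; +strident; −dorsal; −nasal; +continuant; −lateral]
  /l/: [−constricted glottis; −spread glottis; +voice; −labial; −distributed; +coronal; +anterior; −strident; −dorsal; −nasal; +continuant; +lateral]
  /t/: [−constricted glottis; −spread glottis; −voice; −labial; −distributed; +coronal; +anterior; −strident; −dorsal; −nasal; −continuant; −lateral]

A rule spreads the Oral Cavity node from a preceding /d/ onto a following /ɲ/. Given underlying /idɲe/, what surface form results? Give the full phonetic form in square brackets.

Terminals under Oral Cavity in this geometry: [distributed], [coronal], [anterior].
After delinking /ɲ/'s Oral Cavity and linking /d/'s, the affected terminals become [−distributed], [+coronal], [+anterior]; [constricted glottis], [spread glottis], [voice], … (outside Oral Cavity) are retained from /ɲ/.
The resulting bundle matches /n/ in the inventory; substituting it for /ɲ/ gives [idne].

[idne]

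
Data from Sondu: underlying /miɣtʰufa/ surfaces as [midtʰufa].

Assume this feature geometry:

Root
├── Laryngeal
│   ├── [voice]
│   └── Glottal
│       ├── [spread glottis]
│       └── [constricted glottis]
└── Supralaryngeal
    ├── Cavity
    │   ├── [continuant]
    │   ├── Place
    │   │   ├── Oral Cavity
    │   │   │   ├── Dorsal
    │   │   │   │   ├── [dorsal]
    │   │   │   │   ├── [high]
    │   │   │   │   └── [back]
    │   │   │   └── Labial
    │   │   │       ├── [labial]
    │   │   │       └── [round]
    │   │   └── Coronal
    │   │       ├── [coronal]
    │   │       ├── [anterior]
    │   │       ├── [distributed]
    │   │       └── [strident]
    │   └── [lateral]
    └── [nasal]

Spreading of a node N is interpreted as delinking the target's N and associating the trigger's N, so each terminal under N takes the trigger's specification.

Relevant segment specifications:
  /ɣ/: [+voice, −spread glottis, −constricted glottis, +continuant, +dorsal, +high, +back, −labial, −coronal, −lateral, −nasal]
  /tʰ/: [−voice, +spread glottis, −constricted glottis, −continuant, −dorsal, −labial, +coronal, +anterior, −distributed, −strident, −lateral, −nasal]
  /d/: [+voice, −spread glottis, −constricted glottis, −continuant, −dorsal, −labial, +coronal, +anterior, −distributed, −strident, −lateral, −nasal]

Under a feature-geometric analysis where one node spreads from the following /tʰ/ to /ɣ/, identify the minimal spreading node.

/ɣ/ and [d] differ in [continuant], [coronal], [anterior], [distributed], [strident], [dorsal], [high], [back]; every other specified feature is identical.
In this geometry the lowest node dominating all of them is Cavity: every daughter of Cavity dominates only a proper subset, so no lower node suffices.
If Cavity spreads, every terminal under it takes /tʰ/'s value, producing [d] as observed.
[voice], [spread glottis] stay as in /ɣ/ although /tʰ/ differs there, so no node dominating them spread; among the remaining candidates Cavity is the lowest that derives the output.

Cavity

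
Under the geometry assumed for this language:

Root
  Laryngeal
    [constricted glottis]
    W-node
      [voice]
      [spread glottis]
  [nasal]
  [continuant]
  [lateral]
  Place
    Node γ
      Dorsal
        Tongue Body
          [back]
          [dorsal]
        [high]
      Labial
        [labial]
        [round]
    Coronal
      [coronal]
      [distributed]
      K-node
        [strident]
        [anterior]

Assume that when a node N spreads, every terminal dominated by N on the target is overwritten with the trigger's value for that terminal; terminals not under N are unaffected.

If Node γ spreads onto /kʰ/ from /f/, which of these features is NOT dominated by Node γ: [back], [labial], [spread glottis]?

[spread glottis]

Node γ dominates exactly [back], [dorsal], [high], [labial], [round].
[back], [labial] all lie under Node γ, so they are overwritten when Node γ spreads.
But [spread glottis] is a dependent of W-node, outside Node γ; it is therefore untouched by the spreading.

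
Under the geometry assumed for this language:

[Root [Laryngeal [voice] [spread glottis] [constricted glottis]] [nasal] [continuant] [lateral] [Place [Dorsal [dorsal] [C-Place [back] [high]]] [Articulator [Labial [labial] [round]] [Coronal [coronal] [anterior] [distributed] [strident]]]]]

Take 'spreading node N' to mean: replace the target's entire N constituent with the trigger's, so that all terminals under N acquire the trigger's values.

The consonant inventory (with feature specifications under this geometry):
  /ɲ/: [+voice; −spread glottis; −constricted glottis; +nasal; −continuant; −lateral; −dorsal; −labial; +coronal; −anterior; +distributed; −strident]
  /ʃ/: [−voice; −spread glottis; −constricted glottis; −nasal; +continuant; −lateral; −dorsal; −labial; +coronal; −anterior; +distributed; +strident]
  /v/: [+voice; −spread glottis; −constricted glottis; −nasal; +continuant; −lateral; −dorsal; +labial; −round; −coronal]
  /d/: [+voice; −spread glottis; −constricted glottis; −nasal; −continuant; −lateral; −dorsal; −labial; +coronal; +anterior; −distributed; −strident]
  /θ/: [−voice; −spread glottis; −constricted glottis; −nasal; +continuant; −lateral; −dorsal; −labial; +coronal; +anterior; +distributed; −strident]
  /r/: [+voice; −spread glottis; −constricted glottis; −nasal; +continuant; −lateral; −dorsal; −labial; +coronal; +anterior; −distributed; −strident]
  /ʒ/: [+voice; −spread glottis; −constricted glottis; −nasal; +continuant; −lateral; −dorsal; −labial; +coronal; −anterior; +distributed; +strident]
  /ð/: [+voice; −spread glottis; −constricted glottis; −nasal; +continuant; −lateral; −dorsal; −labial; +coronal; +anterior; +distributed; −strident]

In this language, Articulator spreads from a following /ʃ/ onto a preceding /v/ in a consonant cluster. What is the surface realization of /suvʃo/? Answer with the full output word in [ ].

The Articulator node dominates the terminals [labial], [round], [coronal], [anterior], [distributed], [strident].
After delinking /v/'s Articulator and linking /ʃ/'s, the affected terminals become [−labial], [+coronal], [−anterior], [+distributed], [+strident]; [voice], [spread glottis], [constricted glottis], … (outside Articulator) are retained from /v/.
The resulting bundle matches /ʒ/ in the inventory; substituting it for /v/ gives [suʒʃo].

[suʒʃo]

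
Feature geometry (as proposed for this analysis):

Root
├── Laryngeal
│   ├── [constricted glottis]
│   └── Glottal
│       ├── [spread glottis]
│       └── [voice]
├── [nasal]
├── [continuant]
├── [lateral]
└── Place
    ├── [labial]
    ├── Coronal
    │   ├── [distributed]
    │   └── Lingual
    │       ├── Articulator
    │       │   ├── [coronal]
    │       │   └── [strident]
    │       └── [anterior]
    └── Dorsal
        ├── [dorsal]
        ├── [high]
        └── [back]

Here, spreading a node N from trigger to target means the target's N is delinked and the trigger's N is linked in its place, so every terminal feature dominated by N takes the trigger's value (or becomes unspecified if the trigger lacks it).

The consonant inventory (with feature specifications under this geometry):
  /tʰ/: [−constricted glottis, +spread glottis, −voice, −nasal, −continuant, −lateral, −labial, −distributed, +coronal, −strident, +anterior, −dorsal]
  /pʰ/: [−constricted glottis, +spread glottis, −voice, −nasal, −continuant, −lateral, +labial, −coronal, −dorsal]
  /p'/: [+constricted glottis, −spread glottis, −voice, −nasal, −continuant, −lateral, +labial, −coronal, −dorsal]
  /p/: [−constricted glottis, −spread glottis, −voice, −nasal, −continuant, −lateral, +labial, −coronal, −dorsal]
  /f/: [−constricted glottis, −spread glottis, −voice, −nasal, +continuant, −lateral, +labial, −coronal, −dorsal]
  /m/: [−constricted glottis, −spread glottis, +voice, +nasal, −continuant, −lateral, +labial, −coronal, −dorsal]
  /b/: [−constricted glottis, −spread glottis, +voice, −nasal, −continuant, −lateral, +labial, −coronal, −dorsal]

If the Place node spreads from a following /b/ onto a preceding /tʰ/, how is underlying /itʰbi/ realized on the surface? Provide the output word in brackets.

[ipʰbi]

Place immediately or transitively dominates [labial], [distributed], [coronal], [strident], [anterior], [dorsal], [high], [back].
The target acquires /b/'s values for everything under Place — [+labial], [−coronal], [−dorsal] — while keeping its own [constricted glottis], [spread glottis], [voice], ….
The resulting bundle matches /pʰ/ in the inventory; substituting it for /tʰ/ gives [ipʰbi].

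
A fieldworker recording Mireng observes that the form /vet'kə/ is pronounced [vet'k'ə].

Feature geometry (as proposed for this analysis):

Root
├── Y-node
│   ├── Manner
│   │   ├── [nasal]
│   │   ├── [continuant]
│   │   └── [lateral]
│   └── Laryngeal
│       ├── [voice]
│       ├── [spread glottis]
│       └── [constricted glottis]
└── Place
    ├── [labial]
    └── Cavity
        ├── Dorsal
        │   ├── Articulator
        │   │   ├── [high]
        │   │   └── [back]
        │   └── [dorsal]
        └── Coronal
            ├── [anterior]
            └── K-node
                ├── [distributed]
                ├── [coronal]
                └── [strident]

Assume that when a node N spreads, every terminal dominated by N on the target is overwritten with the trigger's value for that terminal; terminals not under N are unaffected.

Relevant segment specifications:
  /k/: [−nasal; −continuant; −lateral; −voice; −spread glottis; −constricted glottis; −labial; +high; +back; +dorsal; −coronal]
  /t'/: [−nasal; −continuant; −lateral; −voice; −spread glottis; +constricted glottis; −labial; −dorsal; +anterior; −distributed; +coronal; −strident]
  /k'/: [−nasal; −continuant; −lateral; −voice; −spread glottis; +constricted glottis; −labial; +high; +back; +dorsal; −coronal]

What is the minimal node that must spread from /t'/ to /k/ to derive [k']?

Feature comparison: [constricted glottis] differs between /k/ and [k']; the remaining terminals match.
With a single altered terminal, the smallest constituent that could spread is that terminal — [constricted glottis].
Features on which the two segments disagree outside [constricted glottis], such as [coronal], [dorsal], are unchanged — nothing dominating them spread, and [constricted glottis] is the minimal sufficient constituent.

[constricted glottis]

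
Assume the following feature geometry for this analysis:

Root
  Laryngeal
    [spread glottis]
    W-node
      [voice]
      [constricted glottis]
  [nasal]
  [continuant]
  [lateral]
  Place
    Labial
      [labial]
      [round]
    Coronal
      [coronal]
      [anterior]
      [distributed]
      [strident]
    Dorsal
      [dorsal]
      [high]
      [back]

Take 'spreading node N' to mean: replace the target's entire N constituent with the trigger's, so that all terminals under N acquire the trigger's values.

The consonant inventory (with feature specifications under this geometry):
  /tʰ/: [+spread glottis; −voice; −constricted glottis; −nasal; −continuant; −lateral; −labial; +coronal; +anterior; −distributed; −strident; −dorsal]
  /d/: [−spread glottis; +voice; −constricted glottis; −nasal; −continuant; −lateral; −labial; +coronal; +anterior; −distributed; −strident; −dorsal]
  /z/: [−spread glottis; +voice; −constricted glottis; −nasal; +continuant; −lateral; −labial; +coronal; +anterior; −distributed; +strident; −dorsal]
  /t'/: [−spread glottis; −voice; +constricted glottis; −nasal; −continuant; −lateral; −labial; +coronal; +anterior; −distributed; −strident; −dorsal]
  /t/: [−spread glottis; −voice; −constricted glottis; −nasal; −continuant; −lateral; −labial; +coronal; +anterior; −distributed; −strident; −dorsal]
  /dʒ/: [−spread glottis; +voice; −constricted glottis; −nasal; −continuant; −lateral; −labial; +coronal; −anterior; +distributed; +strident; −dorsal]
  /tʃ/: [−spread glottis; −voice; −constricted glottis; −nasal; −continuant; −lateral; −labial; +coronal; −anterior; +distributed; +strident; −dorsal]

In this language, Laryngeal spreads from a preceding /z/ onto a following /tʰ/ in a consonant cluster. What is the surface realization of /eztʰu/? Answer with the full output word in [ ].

The Laryngeal node dominates the terminals [spread glottis], [voice], [constricted glottis].
Spreading Laryngeal from /z/ onto /tʰ/ replaces those values with /z/'s: [−spread glottis], [+voice], [−constricted glottis]. Features outside Laryngeal ([nasal], [continuant], [lateral], …) stay as in /tʰ/.
The resulting bundle matches /d/ in the inventory; substituting it for /tʰ/ gives [ezdu].

[ezdu]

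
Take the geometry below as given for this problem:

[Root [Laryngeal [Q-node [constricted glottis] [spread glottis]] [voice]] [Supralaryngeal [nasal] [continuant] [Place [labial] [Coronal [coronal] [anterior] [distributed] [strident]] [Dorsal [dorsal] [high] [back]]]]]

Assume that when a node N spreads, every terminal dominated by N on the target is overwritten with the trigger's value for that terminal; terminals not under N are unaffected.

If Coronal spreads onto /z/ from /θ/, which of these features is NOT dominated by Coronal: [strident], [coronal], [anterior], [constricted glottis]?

[constricted glottis]

Coronal dominates exactly [coronal], [anterior], [distributed], [strident].
[strident], [coronal], [anterior] all lie under Coronal, so they are overwritten when Coronal spreads.
But [constricted glottis] is a dependent of Q-node, outside Coronal; it is therefore untouched by the spreading.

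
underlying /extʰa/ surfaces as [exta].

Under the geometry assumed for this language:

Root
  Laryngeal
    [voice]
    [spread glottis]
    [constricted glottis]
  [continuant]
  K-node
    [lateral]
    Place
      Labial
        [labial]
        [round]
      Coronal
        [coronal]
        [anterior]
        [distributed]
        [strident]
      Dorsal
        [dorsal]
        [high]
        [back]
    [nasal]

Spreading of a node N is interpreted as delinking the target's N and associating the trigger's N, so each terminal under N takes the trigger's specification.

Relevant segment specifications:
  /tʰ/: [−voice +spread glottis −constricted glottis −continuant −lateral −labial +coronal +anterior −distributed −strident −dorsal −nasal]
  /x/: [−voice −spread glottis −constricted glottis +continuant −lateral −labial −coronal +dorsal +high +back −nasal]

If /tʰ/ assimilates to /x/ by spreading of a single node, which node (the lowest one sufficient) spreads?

[spread glottis]

The alternation /tʰ/ → [t] changes [spread glottis] and nothing else.
Only a single terminal changes, and /x/ supplies the new value, so [spread glottis] itself is the minimal spreading constituent.
Features on which the two segments disagree outside [spread glottis], such as [continuant], [coronal], are unchanged — nothing dominating them spread, and [spread glottis] is the minimal sufficient constituent.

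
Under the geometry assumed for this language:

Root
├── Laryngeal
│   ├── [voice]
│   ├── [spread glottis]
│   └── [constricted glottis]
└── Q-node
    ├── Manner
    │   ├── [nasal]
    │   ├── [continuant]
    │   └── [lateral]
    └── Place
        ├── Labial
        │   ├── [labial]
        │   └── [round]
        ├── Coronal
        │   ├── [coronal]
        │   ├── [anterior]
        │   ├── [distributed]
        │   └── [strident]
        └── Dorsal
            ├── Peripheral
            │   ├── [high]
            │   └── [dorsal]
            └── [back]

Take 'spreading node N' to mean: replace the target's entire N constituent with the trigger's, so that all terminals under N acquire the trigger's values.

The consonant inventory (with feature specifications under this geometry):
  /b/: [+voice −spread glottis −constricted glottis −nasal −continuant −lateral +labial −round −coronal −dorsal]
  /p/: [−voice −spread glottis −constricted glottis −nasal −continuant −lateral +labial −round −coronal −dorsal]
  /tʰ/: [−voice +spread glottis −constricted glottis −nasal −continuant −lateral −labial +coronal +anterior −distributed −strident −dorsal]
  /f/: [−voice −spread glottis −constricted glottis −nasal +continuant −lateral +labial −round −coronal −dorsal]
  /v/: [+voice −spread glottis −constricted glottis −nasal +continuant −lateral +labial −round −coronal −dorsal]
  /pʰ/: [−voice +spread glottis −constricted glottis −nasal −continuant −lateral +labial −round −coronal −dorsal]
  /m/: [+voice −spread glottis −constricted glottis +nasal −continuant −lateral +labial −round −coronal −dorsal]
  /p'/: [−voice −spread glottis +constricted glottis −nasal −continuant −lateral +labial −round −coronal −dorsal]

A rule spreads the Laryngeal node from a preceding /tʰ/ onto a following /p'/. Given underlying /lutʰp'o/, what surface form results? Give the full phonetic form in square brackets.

[lutʰpʰo]

Terminals under Laryngeal in this geometry: [voice], [spread glottis], [constricted glottis].
After delinking /p'/'s Laryngeal and linking /tʰ/'s, the affected terminals become [−voice], [+spread glottis], [−constricted glottis]; [nasal], [continuant], [lateral], … (outside Laryngeal) are retained from /p'/.
Among the inventory, only /pʰ/ has exactly this specification, giving the surface form [lutʰpʰo].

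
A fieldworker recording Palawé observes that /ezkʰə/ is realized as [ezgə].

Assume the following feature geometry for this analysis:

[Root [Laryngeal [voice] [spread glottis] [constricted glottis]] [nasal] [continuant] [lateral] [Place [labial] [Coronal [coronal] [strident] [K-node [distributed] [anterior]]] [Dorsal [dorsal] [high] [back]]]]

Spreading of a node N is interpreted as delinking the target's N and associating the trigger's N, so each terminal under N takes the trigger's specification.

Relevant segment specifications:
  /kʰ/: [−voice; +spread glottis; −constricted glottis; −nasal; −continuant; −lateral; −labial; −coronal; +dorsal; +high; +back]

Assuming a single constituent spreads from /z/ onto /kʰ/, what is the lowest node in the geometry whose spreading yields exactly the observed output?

Laryngeal

/kʰ/ and [g] differ in [voice], [spread glottis]; every other specified feature is identical.
Tracing each changed feature up the tree, the paths first meet at Laryngeal; any lower node misses at least one of them.
Spreading Laryngeal from /z/ overwrites each of those terminals with /z/'s values, yielding exactly [g].
Since [dorsal], [continuant] are preserved even though /z/ disagrees there, no node above Laryngeal spread.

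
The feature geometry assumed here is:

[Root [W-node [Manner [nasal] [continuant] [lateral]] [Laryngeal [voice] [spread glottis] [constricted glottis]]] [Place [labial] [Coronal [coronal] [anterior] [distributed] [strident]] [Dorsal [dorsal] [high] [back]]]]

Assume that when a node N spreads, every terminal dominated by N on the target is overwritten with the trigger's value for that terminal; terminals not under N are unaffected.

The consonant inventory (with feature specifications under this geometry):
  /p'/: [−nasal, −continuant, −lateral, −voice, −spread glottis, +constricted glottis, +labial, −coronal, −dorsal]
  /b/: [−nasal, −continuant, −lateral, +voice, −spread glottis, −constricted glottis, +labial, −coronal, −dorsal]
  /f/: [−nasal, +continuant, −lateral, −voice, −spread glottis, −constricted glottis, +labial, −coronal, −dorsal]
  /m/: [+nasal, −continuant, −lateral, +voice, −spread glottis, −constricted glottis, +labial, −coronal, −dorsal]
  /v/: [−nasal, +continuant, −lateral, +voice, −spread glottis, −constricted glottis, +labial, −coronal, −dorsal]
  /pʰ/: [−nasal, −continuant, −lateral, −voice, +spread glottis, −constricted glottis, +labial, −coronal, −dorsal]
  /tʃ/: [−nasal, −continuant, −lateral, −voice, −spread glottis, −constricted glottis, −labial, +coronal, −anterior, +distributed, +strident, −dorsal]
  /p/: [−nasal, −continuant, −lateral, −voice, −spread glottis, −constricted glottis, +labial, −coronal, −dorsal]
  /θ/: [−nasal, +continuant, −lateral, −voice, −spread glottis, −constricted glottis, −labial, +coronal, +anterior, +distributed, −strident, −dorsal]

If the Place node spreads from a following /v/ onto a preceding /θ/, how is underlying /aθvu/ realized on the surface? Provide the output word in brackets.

[afvu]

The Place node dominates the terminals [labial], [coronal], [anterior], [distributed], [strident], [dorsal], [high], [back].
After delinking /θ/'s Place and linking /v/'s, the affected terminals become [+labial], [−coronal], [−dorsal]; [nasal], [continuant], [lateral], … (outside Place) are retained from /θ/.
This feature bundle is that of [f], so /aθvu/ surfaces as [afvu].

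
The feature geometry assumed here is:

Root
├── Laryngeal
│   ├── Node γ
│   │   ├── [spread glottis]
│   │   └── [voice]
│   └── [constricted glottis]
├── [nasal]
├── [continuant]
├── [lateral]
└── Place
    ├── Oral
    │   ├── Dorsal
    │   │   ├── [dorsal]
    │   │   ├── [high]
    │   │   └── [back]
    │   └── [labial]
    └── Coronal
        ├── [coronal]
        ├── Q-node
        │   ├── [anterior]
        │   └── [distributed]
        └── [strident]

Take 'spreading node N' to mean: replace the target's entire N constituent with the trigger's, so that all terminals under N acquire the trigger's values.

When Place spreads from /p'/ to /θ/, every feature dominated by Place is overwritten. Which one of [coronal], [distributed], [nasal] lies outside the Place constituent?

Under this geometry, Place contains [dorsal], [high], [back], [labial], [coronal], [anterior], [distributed], [strident].
Of the listed options, [distributed], [coronal] are among these and would be overwritten by spreading Place.
But [nasal] is a dependent of Root, outside Place; it is therefore untouched by the spreading.

[nasal]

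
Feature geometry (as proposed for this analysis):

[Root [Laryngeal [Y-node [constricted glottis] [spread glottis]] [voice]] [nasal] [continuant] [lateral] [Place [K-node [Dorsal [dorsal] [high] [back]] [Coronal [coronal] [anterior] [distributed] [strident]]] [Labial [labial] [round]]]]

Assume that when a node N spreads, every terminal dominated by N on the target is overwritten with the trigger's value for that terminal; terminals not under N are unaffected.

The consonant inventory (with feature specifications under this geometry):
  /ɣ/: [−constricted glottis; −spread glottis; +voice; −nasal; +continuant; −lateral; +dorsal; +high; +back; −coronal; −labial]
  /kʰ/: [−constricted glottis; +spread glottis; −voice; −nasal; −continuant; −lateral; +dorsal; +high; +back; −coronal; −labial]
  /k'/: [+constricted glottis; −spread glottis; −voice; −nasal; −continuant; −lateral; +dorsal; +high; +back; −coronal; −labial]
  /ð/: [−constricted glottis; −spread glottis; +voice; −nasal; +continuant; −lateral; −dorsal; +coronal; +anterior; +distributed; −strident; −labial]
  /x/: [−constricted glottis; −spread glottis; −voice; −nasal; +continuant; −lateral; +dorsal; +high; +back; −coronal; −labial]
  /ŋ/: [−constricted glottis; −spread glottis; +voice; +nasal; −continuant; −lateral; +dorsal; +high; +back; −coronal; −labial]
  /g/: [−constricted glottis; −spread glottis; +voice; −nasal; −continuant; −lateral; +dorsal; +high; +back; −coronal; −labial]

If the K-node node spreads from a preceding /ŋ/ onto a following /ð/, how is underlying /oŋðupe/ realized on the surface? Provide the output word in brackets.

Terminals under K-node in this geometry: [dorsal], [high], [back], [coronal], [anterior], [distributed], [strident].
The target acquires /ŋ/'s values for everything under K-node — [+dorsal], [+high], [+back], [−coronal] — while keeping its own [constricted glottis], [spread glottis], [voice], ….
Among the inventory, only /ɣ/ has exactly this specification, giving the surface form [oŋɣupe].

[oŋɣupe]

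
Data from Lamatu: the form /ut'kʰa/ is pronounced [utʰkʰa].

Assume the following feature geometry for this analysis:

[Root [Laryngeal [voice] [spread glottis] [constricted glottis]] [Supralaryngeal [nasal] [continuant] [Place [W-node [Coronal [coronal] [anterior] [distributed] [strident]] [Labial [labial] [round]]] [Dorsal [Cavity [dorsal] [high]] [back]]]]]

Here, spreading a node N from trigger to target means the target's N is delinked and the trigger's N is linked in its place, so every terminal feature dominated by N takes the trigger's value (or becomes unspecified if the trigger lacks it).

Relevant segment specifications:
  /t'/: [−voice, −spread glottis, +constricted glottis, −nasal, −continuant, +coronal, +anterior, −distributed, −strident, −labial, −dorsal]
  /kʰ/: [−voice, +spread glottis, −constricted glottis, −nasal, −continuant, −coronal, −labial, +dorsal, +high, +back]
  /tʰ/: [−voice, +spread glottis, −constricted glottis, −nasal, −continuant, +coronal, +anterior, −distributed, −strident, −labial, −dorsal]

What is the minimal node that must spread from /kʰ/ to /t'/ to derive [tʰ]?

Comparing /t'/ with its surface form [tʰ], the features that change are [spread glottis], [constricted glottis].
In this geometry the lowest node dominating all of them is Laryngeal: every daughter of Laryngeal dominates only a proper subset, so no lower node suffices.
Delinking /t'/'s Laryngeal and associating /kʰ/'s Laryngeal gives precisely the feature bundle of [tʰ].
[coronal], [dorsal] — on which /kʰ/ differs from /t'/ — are unchanged, so Root cannot have spread; the constituent is no larger than Laryngeal.

Laryngeal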